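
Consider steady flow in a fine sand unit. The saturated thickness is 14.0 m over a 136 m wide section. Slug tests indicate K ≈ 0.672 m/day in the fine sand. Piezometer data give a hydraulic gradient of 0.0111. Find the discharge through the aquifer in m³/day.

Cross-sectional area A = 136 × 14.0 = 1904 m².
Hydraulic gradient i = 0.0111.
Darcy's law: Q = K · A · i = 0.6720 × 1904 × 0.01110 = 14.20 m³/day.

14.2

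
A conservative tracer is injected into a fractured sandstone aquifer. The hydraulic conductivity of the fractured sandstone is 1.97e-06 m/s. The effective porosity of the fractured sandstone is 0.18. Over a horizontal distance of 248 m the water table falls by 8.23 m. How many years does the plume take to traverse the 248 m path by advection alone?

21.6

Convert K: 1.97e-06 m/s × 86400 = 0.1702 m/day.
Hydraulic gradient i = Δh / L = 8.23 / 248 = 0.03319.
Darcy flux q = K · i = 0.1702 × 0.03319 = 0.005648 m/day.
Seepage velocity v = q / n_e = 0.005648 / 0.18 = 0.03138 m/day.
Travel time t = L / v = 248 / 0.03138 = 7903 days = 21.64 years.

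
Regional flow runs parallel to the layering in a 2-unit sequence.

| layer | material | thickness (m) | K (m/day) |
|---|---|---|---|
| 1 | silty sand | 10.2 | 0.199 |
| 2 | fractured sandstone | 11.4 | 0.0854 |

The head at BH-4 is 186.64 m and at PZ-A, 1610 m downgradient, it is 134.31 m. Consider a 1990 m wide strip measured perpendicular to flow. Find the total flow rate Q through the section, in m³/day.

Flow is parallel to layering, so each bed carries its own Darcy discharge and the transmissivities add.
Σ(K_i·b_i) = 0.199×10.2 + 0.0854×11.4 = 3.003 m²/day.
Hydraulic gradient i = (186.64 − 134.31) / 1610 = 52.33 / 1610 = 0.03250.
Q = Σ(K_i·b_i) · W · i = 3.003 × 1990 × 0.03250 = 194.3 m³/day.

194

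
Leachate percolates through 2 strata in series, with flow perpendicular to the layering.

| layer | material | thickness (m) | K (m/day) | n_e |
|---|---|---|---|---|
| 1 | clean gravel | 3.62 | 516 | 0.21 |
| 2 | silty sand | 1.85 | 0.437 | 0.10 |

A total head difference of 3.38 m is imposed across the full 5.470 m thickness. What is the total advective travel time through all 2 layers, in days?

With flow normal to the layers, continuity requires the same specific discharge q through every layer.
Σ(b_i/K_i) = 3.62/516 + 1.85/0.437 = 4.240 d.
q = Δh / Σ(b_i/K_i) = 3.38 / 4.240 = 0.7971 m/day.
In each layer the seepage velocity is v_i = q/n_i, so the layer transit time is t_i = b_i·n_i / q:
  layer 1 (clean gravel): t_1 = 3.62 × 0.21 / 0.7971 = 0.9537 d
  layer 2 (silty sand): t_2 = 1.85 × 0.10 / 0.7971 = 0.2321 d
Total t = Σ t_i = 1.186 days.

1.19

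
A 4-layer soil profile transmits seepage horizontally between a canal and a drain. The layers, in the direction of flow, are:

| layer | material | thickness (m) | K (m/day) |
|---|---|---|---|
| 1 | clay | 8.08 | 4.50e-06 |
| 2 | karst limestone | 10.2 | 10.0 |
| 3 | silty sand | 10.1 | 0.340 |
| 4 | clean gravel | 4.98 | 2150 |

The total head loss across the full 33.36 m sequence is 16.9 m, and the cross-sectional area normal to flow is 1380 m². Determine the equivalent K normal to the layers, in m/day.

Flow is perpendicular to layering, so the layers act in series and the equivalent K is the thickness-weighted harmonic mean.
Total thickness L = 8.08 + 10.2 + 10.1 + 4.98 = 33.36 m.
Σ(b_i/K_i) = 8.08/4.50e-06 + 10.2/10.0 + 10.1/0.340 + 4.98/2150 = 1.796e+06 d.
K_eq = L / Σ(b_i/K_i) = 33.36 / 1.796e+06 = 1.858e-05 m/day.

1.86e-05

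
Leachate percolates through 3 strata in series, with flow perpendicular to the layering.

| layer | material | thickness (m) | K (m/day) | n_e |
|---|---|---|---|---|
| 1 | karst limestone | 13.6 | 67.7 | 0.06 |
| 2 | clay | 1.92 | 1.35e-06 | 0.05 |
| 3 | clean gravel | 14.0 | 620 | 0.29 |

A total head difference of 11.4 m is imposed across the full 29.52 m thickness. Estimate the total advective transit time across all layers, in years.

With flow normal to the layers, continuity requires the same specific discharge q through every layer.
Σ(b_i/K_i) = 13.6/67.7 + 1.92/1.35e-06 + 14.0/620 = 1.422e+06 d.
q = Δh / Σ(b_i/K_i) = 11.4 / 1.422e+06 = 8.016e-06 m/day.
In each layer the seepage velocity is v_i = q/n_i, so the layer transit time is t_i = b_i·n_i / q:
  layer 1 (karst limestone): t_1 = 13.6 × 0.06 / 8.016e-06 = 1.018e+05 d
  layer 2 (clay): t_2 = 1.92 × 0.05 / 8.016e-06 = 11977 d
  layer 3 (clean gravel): t_3 = 14.0 × 0.29 / 8.016e-06 = 5.065e+05 d
Total t = Σ t_i = 6.203e+05 days = 1698 years.

1700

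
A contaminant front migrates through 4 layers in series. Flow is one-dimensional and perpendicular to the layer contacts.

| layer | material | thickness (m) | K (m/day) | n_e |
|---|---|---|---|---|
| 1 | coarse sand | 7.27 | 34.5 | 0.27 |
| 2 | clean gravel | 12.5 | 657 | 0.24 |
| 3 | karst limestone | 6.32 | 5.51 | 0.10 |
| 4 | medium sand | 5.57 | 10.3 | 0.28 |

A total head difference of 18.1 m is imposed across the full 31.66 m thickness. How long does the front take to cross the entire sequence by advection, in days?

With flow normal to the layers, continuity requires the same specific discharge q through every layer.
Σ(b_i/K_i) = 7.27/34.5 + 12.5/657 + 6.32/5.51 + 5.57/10.3 = 1.918 d.
q = Δh / Σ(b_i/K_i) = 18.1 / 1.918 = 9.439 m/day.
In each layer the seepage velocity is v_i = q/n_i, so the layer transit time is t_i = b_i·n_i / q:
  layer 1 (coarse sand): t_1 = 7.27 × 0.27 / 9.439 = 0.2080 d
  layer 2 (clean gravel): t_2 = 12.5 × 0.24 / 9.439 = 0.3178 d
  layer 3 (karst limestone): t_3 = 6.32 × 0.10 / 9.439 = 0.06695 d
  layer 4 (medium sand): t_4 = 5.57 × 0.28 / 9.439 = 0.1652 d
Total t = Σ t_i = 0.7580 days.

0.758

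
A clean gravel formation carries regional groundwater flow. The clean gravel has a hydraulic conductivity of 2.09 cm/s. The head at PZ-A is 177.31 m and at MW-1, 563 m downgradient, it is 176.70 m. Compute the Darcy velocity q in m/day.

1.96

Convert K: 2.09 cm/s × 864 = 1806 m/day.
Hydraulic gradient i = (177.31 − 176.70) / 563 = 0.61 / 563 = 0.001083.
Specific discharge q = K · i = 1806 × 0.001083 = 1.957 m/day.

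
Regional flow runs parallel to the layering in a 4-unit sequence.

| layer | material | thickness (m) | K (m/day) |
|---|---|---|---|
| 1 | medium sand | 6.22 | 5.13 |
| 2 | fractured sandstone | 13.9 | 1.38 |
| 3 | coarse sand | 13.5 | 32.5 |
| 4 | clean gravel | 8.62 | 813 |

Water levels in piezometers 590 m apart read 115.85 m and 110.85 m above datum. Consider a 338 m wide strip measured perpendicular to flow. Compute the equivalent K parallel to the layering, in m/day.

Flow is parallel to layering, so each bed carries its own Darcy discharge and the transmissivities add.
Σ(K_i·b_i) = 5.13×6.22 + 1.38×13.9 + 32.5×13.5 + 813×8.62 = 7498 m²/day.
Total thickness b = 42.24 m, so K_eq = Σ(K_i·b_i)/b = 177.5 m/day.

178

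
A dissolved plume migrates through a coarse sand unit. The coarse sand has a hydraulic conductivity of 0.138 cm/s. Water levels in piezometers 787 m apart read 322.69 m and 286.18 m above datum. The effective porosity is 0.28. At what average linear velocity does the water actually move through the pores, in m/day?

19.8

Convert K: 0.138 cm/s × 864 = 119.2 m/day.
Hydraulic gradient i = (322.69 − 286.18) / 787 = 36.51 / 787 = 0.04639.
Darcy flux q = K · i = 119.2 × 0.04639 = 5.531 m/day.
Seepage velocity v = q / n_e = 5.531 / 0.28 = 19.75 m/day.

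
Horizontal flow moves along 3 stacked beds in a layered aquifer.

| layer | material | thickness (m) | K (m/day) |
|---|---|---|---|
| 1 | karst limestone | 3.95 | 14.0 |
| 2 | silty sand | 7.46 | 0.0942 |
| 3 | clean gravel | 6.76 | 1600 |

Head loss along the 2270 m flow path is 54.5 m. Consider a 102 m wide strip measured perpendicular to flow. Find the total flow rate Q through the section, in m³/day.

26600

Flow is parallel to layering, so each bed carries its own Darcy discharge and the transmissivities add.
Σ(K_i·b_i) = 14.0×3.95 + 0.0942×7.46 + 1600×6.76 = 10872 m²/day.
Hydraulic gradient i = Δh / L = 54.5 / 2270 = 0.02401.
Q = Σ(K_i·b_i) · W · i = 10872 × 102 × 0.02401 = 26624 m³/day.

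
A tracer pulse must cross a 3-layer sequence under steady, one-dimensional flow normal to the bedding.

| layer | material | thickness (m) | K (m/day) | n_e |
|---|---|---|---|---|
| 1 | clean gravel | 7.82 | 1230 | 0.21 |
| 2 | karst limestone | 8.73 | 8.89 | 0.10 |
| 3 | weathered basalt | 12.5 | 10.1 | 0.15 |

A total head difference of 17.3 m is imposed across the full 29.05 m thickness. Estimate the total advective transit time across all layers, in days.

0.565

With flow normal to the layers, continuity requires the same specific discharge q through every layer.
Σ(b_i/K_i) = 7.82/1230 + 8.73/8.89 + 12.5/10.1 = 2.226 d.
q = Δh / Σ(b_i/K_i) = 17.3 / 2.226 = 7.772 m/day.
In each layer the seepage velocity is v_i = q/n_i, so the layer transit time is t_i = b_i·n_i / q:
  layer 1 (clean gravel): t_1 = 7.82 × 0.21 / 7.772 = 0.2113 d
  layer 2 (karst limestone): t_2 = 8.73 × 0.10 / 7.772 = 0.1123 d
  layer 3 (weathered basalt): t_3 = 12.5 × 0.15 / 7.772 = 0.2413 d
Total t = Σ t_i = 0.5649 days.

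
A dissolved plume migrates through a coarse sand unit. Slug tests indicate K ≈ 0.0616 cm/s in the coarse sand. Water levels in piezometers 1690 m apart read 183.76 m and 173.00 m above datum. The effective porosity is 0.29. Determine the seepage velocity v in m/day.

1.17

Convert K: 0.0616 cm/s × 864 = 53.22 m/day.
Hydraulic gradient i = (183.76 − 173.00) / 1690 = 10.76 / 1690 = 0.006367.
Darcy flux q = K · i = 53.22 × 0.006367 = 0.3389 m/day.
Seepage velocity v = q / n_e = 0.3389 / 0.29 = 1.168 m/day.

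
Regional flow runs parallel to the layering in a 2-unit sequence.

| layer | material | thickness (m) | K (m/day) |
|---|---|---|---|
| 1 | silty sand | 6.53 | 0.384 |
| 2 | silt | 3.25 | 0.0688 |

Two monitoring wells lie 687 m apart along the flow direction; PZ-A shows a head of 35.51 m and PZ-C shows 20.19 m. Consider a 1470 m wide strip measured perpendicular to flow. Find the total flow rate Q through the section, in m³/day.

Flow is parallel to layering, so each bed carries its own Darcy discharge and the transmissivities add.
Σ(K_i·b_i) = 0.384×6.53 + 0.0688×3.25 = 2.731 m²/day.
Hydraulic gradient i = (35.51 − 20.19) / 687 = 15.32 / 687 = 0.02230.
Q = Σ(K_i·b_i) · W · i = 2.731 × 1470 × 0.02230 = 89.53 m³/day.

89.5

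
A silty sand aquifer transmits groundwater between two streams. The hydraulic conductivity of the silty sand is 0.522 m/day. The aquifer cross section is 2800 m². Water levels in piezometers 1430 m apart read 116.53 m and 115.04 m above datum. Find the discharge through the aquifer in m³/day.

Hydraulic gradient i = (116.53 − 115.04) / 1430 = 1.49 / 1430 = 0.001042.
Darcy's law: Q = K · A · i = 0.5220 × 2800 × 0.001042 = 1.523 m³/day.

1.52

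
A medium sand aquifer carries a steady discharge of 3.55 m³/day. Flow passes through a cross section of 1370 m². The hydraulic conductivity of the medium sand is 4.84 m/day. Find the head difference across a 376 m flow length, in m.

0.201

From Q = K·A·i, i = Q / (K·A) = 3.55 / (4.840 × 1370) = 0.0005354.
Head loss Δh = i · L = 0.0005354 × 376 = 0.2013 m.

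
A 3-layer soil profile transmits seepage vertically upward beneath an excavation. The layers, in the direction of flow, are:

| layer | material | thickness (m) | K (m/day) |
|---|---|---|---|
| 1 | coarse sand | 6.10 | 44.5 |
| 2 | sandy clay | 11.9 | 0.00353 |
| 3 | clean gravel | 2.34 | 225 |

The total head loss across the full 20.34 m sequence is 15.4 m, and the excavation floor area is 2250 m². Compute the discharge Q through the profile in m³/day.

10.3

Flow is perpendicular to layering, so the layers act in series and the equivalent K is the thickness-weighted harmonic mean.
Total thickness L = 6.10 + 11.9 + 2.34 = 20.34 m.
Σ(b_i/K_i) = 6.10/44.5 + 11.9/0.00353 + 2.34/225 = 3371 d.
K_eq = L / Σ(b_i/K_i) = 20.34 / 3371 = 0.006033 m/day.
Q = K_eq · A · (Δh/L) = 0.006033 × 2250 × (15.4/20.34) = 10.28 m³/day.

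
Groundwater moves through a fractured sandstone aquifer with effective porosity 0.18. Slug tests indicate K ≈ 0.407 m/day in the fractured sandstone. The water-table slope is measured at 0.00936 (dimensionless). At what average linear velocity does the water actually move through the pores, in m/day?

0.0212

Hydraulic gradient i = 0.00936.
Darcy flux q = K · i = 0.4070 × 0.009360 = 0.003810 m/day.
Seepage velocity v = q / n_e = 0.003810 / 0.18 = 0.02116 m/day.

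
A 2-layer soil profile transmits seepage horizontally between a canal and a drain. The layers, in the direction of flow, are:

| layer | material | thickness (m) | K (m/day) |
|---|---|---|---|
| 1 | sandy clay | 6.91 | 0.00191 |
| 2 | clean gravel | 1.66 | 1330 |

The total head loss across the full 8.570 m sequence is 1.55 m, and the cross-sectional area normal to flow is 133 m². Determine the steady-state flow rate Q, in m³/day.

0.0570

Flow is perpendicular to layering, so the layers act in series and the equivalent K is the thickness-weighted harmonic mean.
Total thickness L = 6.91 + 1.66 = 8.570 m.
Σ(b_i/K_i) = 6.91/0.00191 + 1.66/1330 = 3618 d.
K_eq = L / Σ(b_i/K_i) = 8.570 / 3618 = 0.002369 m/day.
Q = K_eq · A · (Δh/L) = 0.002369 × 133 × (1.55/8.570) = 0.05698 m³/day.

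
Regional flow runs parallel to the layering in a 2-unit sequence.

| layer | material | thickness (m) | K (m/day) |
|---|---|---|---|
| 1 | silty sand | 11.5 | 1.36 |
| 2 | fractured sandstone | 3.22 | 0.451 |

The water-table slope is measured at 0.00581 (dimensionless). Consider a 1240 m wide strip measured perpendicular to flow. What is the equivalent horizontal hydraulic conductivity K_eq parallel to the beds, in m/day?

1.16

Flow is parallel to layering, so each bed carries its own Darcy discharge and the transmissivities add.
Σ(K_i·b_i) = 1.36×11.5 + 0.451×3.22 = 17.09 m²/day.
Total thickness b = 14.72 m, so K_eq = Σ(K_i·b_i)/b = 1.161 m/day.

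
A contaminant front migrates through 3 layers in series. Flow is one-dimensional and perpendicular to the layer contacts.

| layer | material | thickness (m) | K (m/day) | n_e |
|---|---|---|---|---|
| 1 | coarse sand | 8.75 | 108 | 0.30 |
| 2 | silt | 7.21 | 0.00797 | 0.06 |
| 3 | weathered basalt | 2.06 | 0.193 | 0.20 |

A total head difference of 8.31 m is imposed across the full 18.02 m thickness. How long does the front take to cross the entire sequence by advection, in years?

With flow normal to the layers, continuity requires the same specific discharge q through every layer.
Σ(b_i/K_i) = 8.75/108 + 7.21/0.00797 + 2.06/0.193 = 915.4 d.
q = Δh / Σ(b_i/K_i) = 8.31 / 915.4 = 0.009078 m/day.
In each layer the seepage velocity is v_i = q/n_i, so the layer transit time is t_i = b_i·n_i / q:
  layer 1 (coarse sand): t_1 = 8.75 × 0.30 / 0.009078 = 289.2 d
  layer 2 (silt): t_2 = 7.21 × 0.06 / 0.009078 = 47.65 d
  layer 3 (weathered basalt): t_3 = 2.06 × 0.20 / 0.009078 = 45.38 d
Total t = Σ t_i = 382.2 days = 1.046 years.

1.05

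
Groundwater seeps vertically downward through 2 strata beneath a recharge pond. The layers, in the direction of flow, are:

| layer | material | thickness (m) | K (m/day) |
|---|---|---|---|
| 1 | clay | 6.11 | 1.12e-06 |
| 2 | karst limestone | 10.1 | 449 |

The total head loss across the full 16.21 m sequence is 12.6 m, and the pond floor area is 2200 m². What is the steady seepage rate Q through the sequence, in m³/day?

Flow is perpendicular to layering, so the layers act in series and the equivalent K is the thickness-weighted harmonic mean.
Total thickness L = 6.11 + 10.1 = 16.21 m.
Σ(b_i/K_i) = 6.11/1.12e-06 + 10.1/449 = 5.455e+06 d.
K_eq = L / Σ(b_i/K_i) = 16.21 / 5.455e+06 = 2.971e-06 m/day.
Q = K_eq · A · (Δh/L) = 2.971e-06 × 2200 × (12.6/16.21) = 0.005081 m³/day.

0.00508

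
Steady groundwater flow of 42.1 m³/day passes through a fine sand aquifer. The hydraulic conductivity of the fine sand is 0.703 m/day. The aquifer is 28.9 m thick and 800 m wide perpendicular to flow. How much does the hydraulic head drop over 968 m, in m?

2.51

Cross-sectional area A = 800 × 28.9 = 23120 m².
From Q = K·A·i, i = Q / (K·A) = 42.1 / (0.7030 × 23120) = 0.002590.
Head loss Δh = i · L = 0.002590 × 968 = 2.507 m.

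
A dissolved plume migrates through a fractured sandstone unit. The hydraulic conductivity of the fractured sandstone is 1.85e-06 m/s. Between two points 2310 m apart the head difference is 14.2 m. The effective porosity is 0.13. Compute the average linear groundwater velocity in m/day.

Convert K: 1.85e-06 m/s × 86400 = 0.1598 m/day.
Hydraulic gradient i = Δh / L = 14.2 / 2310 = 0.006147.
Darcy flux q = K · i = 0.1598 × 0.006147 = 0.0009826 m/day.
Seepage velocity v = q / n_e = 0.0009826 / 0.13 = 0.007558 m/day.

0.00756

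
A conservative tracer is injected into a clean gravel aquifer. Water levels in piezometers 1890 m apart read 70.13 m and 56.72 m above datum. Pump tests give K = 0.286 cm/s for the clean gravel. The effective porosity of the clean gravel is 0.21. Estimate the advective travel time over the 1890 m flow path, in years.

Convert K: 0.286 cm/s × 864 = 247.1 m/day.
Hydraulic gradient i = (70.13 − 56.72) / 1890 = 13.41 / 1890 = 0.007095.
Darcy flux q = K · i = 247.1 × 0.007095 = 1.753 m/day.
Seepage velocity v = q / n_e = 1.753 / 0.21 = 8.349 m/day.
Travel time t = L / v = 1890 / 8.349 = 226.4 days = 0.6198 years.

0.620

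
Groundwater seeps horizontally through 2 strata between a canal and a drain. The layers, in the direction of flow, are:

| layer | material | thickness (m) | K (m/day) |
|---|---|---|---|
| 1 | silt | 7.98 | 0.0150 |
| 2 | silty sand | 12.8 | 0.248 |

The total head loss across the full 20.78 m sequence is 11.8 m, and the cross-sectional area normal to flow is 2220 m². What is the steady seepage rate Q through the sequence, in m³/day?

44.9

Flow is perpendicular to layering, so the layers act in series and the equivalent K is the thickness-weighted harmonic mean.
Total thickness L = 7.98 + 12.8 = 20.78 m.
Σ(b_i/K_i) = 7.98/0.0150 + 12.8/0.248 = 583.6 d.
K_eq = L / Σ(b_i/K_i) = 20.78 / 583.6 = 0.03561 m/day.
Q = K_eq · A · (Δh/L) = 0.03561 × 2220 × (11.8/20.78) = 44.89 m³/day.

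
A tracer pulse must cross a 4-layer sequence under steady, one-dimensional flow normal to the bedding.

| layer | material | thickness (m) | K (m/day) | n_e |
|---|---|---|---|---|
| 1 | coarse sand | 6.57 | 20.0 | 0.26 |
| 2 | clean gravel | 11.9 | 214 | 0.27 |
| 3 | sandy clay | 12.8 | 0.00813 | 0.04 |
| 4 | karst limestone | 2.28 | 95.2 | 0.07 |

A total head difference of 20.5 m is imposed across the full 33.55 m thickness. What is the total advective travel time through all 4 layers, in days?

430

With flow normal to the layers, continuity requires the same specific discharge q through every layer.
Σ(b_i/K_i) = 6.57/20.0 + 11.9/214 + 12.8/0.00813 + 2.28/95.2 = 1575 d.
q = Δh / Σ(b_i/K_i) = 20.5 / 1575 = 0.01302 m/day.
In each layer the seepage velocity is v_i = q/n_i, so the layer transit time is t_i = b_i·n_i / q:
  layer 1 (coarse sand): t_1 = 6.57 × 0.26 / 0.01302 = 131.2 d
  layer 2 (clean gravel): t_2 = 11.9 × 0.27 / 0.01302 = 246.8 d
  layer 3 (sandy clay): t_3 = 12.8 × 0.04 / 0.01302 = 39.33 d
  layer 4 (karst limestone): t_4 = 2.28 × 0.07 / 0.01302 = 12.26 d
Total t = Σ t_i = 429.6 days.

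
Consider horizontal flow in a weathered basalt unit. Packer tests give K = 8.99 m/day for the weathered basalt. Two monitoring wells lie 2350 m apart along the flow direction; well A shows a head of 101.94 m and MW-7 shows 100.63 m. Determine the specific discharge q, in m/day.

Hydraulic gradient i = (101.94 − 100.63) / 2350 = 1.31 / 2350 = 0.0005574.
Specific discharge q = K · i = 8.990 × 0.0005574 = 0.005011 m/day.

0.00501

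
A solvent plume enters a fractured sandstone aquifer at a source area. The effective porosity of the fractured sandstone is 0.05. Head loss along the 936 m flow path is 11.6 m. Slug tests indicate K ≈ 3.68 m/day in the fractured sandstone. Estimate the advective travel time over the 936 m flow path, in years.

2.81

Hydraulic gradient i = Δh / L = 11.6 / 936 = 0.01239.
Darcy flux q = K · i = 3.680 × 0.01239 = 0.04561 m/day.
Seepage velocity v = q / n_e = 0.04561 / 0.05 = 0.9121 m/day.
Travel time t = L / v = 936 / 0.9121 = 1026 days = 2.809 years.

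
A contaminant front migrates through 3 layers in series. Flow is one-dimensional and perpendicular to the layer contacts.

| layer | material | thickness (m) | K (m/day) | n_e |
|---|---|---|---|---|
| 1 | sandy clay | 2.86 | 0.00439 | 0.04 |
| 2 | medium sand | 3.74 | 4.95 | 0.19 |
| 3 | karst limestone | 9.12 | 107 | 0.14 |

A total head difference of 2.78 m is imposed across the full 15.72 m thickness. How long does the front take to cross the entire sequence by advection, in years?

1.35

With flow normal to the layers, continuity requires the same specific discharge q through every layer.
Σ(b_i/K_i) = 2.86/0.00439 + 3.74/4.95 + 9.12/107 = 652.3 d.
q = Δh / Σ(b_i/K_i) = 2.78 / 652.3 = 0.004262 m/day.
In each layer the seepage velocity is v_i = q/n_i, so the layer transit time is t_i = b_i·n_i / q:
  layer 1 (sandy clay): t_1 = 2.86 × 0.04 / 0.004262 = 26.84 d
  layer 2 (medium sand): t_2 = 3.74 × 0.19 / 0.004262 = 166.7 d
  layer 3 (karst limestone): t_3 = 9.12 × 0.14 / 0.004262 = 299.6 d
Total t = Σ t_i = 493.2 days = 1.350 years.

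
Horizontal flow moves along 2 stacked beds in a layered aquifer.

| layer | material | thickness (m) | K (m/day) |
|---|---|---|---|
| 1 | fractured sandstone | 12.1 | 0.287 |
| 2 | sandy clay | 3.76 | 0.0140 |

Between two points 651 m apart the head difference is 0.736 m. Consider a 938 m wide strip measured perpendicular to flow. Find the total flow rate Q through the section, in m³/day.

3.74

Flow is parallel to layering, so each bed carries its own Darcy discharge and the transmissivities add.
Σ(K_i·b_i) = 0.287×12.1 + 0.0140×3.76 = 3.525 m²/day.
Hydraulic gradient i = Δh / L = 0.736 / 651 = 0.001131.
Q = Σ(K_i·b_i) · W · i = 3.525 × 938 × 0.001131 = 3.739 m³/day.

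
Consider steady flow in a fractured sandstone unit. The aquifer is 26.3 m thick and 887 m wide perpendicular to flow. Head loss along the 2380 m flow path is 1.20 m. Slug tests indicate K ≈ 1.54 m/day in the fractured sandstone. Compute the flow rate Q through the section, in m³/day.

18.1

Cross-sectional area A = 887 × 26.3 = 23328 m².
Hydraulic gradient i = Δh / L = 1.20 / 2380 = 0.0005042.
Darcy's law: Q = K · A · i = 1.540 × 23328 × 0.0005042 = 18.11 m³/day.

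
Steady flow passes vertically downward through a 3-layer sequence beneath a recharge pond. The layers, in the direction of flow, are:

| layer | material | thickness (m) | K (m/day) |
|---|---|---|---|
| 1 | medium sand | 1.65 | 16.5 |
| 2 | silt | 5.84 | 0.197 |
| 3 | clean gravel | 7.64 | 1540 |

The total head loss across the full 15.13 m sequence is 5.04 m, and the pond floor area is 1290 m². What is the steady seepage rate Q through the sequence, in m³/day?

219

Flow is perpendicular to layering, so the layers act in series and the equivalent K is the thickness-weighted harmonic mean.
Total thickness L = 1.65 + 5.84 + 7.64 = 15.13 m.
Σ(b_i/K_i) = 1.65/16.5 + 5.84/0.197 + 7.64/1540 = 29.75 d.
K_eq = L / Σ(b_i/K_i) = 15.13 / 29.75 = 0.5086 m/day.
Q = K_eq · A · (Δh/L) = 0.5086 × 1290 × (5.04/15.13) = 218.5 m³/day.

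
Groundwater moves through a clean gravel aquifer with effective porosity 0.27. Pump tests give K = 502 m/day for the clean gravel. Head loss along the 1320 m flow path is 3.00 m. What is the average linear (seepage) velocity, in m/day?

4.23

Hydraulic gradient i = Δh / L = 3.00 / 1320 = 0.002273.
Darcy flux q = K · i = 502.0 × 0.002273 = 1.141 m/day.
Seepage velocity v = q / n_e = 1.141 / 0.27 = 4.226 m/day.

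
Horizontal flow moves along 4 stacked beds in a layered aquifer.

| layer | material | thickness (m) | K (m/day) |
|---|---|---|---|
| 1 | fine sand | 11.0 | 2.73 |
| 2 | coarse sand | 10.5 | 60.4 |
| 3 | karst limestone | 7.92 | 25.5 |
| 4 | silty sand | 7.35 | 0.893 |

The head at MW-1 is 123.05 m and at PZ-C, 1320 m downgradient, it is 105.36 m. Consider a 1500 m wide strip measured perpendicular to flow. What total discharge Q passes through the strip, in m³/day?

17500

Flow is parallel to layering, so each bed carries its own Darcy discharge and the transmissivities add.
Σ(K_i·b_i) = 2.73×11.0 + 60.4×10.5 + 25.5×7.92 + 0.893×7.35 = 872.8 m²/day.
Hydraulic gradient i = (123.05 − 105.36) / 1320 = 17.69 / 1320 = 0.01340.
Q = Σ(K_i·b_i) · W · i = 872.8 × 1500 × 0.01340 = 17544 m³/day.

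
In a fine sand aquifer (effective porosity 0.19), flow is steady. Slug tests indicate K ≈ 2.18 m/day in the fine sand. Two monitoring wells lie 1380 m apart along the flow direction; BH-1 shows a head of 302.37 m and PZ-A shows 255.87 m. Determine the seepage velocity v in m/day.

Hydraulic gradient i = (302.37 − 255.87) / 1380 = 46.5 / 1380 = 0.03370.
Darcy flux q = K · i = 2.180 × 0.03370 = 0.07346 m/day.
Seepage velocity v = q / n_e = 0.07346 / 0.19 = 0.3866 m/day.

0.387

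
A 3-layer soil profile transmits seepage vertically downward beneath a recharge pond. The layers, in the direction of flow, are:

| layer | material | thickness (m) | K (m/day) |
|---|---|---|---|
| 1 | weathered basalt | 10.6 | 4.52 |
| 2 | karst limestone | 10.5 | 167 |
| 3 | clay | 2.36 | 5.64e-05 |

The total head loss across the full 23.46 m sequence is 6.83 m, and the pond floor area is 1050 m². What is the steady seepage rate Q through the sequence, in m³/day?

Flow is perpendicular to layering, so the layers act in series and the equivalent K is the thickness-weighted harmonic mean.
Total thickness L = 10.6 + 10.5 + 2.36 = 23.46 m.
Σ(b_i/K_i) = 10.6/4.52 + 10.5/167 + 2.36/5.64e-05 = 41846 d.
K_eq = L / Σ(b_i/K_i) = 23.46 / 41846 = 0.0005606 m/day.
Q = K_eq · A · (Δh/L) = 0.0005606 × 1050 × (6.83/23.46) = 0.1714 m³/day.

0.171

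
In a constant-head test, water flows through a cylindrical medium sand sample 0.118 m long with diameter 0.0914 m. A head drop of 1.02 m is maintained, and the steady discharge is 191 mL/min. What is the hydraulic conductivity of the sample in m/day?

4.85

Cross-sectional area A = π·(d/2)² = π × (0.0914/2)² = 0.006561 m².
Convert discharge: 191 mL/min = 3.183e-06 m³/s.
Darcy's law rearranged: K = Q·L / (A·Δh) = 3.183e-06 × 0.118 / (0.006561 × 1.02) = 5.613e-05 m/s = 4.849 m/day.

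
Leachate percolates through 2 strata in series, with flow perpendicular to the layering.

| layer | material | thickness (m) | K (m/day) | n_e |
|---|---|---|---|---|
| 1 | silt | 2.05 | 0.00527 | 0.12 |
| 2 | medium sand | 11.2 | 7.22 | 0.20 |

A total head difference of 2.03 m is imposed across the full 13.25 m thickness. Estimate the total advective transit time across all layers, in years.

1.31

With flow normal to the layers, continuity requires the same specific discharge q through every layer.
Σ(b_i/K_i) = 2.05/0.00527 + 11.2/7.22 = 390.5 d.
q = Δh / Σ(b_i/K_i) = 2.03 / 390.5 = 0.005198 m/day.
In each layer the seepage velocity is v_i = q/n_i, so the layer transit time is t_i = b_i·n_i / q:
  layer 1 (silt): t_1 = 2.05 × 0.12 / 0.005198 = 47.33 d
  layer 2 (medium sand): t_2 = 11.2 × 0.20 / 0.005198 = 430.9 d
Total t = Σ t_i = 478.3 days = 1.309 years.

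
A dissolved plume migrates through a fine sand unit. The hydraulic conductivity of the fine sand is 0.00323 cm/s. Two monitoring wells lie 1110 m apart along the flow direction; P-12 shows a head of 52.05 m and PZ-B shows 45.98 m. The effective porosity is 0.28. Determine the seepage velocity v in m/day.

0.0545

Convert K: 0.00323 cm/s × 864 = 2.791 m/day.
Hydraulic gradient i = (52.05 − 45.98) / 1110 = 6.07 / 1110 = 0.005468.
Darcy flux q = K · i = 2.791 × 0.005468 = 0.01526 m/day.
Seepage velocity v = q / n_e = 0.01526 / 0.28 = 0.05450 m/day.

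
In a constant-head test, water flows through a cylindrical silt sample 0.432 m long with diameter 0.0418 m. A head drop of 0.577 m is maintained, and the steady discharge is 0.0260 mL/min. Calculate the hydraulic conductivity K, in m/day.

Cross-sectional area A = π·(d/2)² = π × (0.0418/2)² = 0.001372 m².
Convert discharge: 0.0260 mL/min = 4.333e-10 m³/s.
Darcy's law rearranged: K = Q·L / (A·Δh) = 4.333e-10 × 0.432 / (0.001372 × 0.577) = 2.364e-07 m/s = 0.02043 m/day.

0.0204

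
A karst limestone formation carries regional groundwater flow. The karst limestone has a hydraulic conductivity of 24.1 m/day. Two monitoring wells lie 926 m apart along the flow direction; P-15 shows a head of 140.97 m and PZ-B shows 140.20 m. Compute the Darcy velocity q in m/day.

0.0200

Hydraulic gradient i = (140.97 − 140.20) / 926 = 0.77 / 926 = 0.0008315.
Specific discharge q = K · i = 24.10 × 0.0008315 = 0.02004 m/day.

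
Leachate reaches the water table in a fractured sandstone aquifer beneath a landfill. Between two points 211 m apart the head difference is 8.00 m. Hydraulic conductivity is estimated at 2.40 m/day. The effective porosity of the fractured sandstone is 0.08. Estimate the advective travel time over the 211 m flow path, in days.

Hydraulic gradient i = Δh / L = 8.00 / 211 = 0.03791.
Darcy flux q = K · i = 2.400 × 0.03791 = 0.09100 m/day.
Seepage velocity v = q / n_e = 0.09100 / 0.08 = 1.137 m/day.
Travel time t = L / v = 211 / 1.137 = 185.5 days.

186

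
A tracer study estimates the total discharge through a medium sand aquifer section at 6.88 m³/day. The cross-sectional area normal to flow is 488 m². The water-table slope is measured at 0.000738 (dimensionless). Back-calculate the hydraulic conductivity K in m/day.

19.1

Hydraulic gradient i = 0.000738.
From Q = K·A·i, K = Q / (A·i) = 6.88 / (488.0 × 0.0007380) = 19.10 m/day.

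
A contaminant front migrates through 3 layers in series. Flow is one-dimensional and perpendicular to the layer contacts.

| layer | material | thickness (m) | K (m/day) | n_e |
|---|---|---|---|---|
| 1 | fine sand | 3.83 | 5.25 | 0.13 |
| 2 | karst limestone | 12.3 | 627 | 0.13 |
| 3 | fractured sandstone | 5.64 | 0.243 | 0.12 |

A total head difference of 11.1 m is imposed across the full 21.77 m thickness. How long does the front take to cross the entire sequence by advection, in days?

With flow normal to the layers, continuity requires the same specific discharge q through every layer.
Σ(b_i/K_i) = 3.83/5.25 + 12.3/627 + 5.64/0.243 = 23.96 d.
q = Δh / Σ(b_i/K_i) = 11.1 / 23.96 = 0.4633 m/day.
In each layer the seepage velocity is v_i = q/n_i, so the layer transit time is t_i = b_i·n_i / q:
  layer 1 (fine sand): t_1 = 3.83 × 0.13 / 0.4633 = 1.075 d
  layer 2 (karst limestone): t_2 = 12.3 × 0.13 / 0.4633 = 3.451 d
  layer 3 (fractured sandstone): t_3 = 5.64 × 0.12 / 0.4633 = 1.461 d
Total t = Σ t_i = 5.987 days.

5.99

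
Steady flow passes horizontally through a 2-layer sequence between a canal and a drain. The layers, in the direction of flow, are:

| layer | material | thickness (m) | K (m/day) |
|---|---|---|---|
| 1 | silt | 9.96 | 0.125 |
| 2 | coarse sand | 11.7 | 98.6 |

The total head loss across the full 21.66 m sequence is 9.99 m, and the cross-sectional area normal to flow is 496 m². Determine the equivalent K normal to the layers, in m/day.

Flow is perpendicular to layering, so the layers act in series and the equivalent K is the thickness-weighted harmonic mean.
Total thickness L = 9.96 + 11.7 = 21.66 m.
Σ(b_i/K_i) = 9.96/0.125 + 11.7/98.6 = 79.80 d.
K_eq = L / Σ(b_i/K_i) = 21.66 / 79.80 = 0.2714 m/day.

0.271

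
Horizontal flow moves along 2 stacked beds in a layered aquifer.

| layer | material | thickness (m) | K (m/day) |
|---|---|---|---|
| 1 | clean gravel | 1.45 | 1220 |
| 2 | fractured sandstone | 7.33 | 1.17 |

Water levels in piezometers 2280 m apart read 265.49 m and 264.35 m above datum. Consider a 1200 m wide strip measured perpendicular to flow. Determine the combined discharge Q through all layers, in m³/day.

1070

Flow is parallel to layering, so each bed carries its own Darcy discharge and the transmissivities add.
Σ(K_i·b_i) = 1220×1.45 + 1.17×7.33 = 1778 m²/day.
Hydraulic gradient i = (265.49 − 264.35) / 2280 = 1.14 / 2280 = 0.0005000.
Q = Σ(K_i·b_i) · W · i = 1778 × 1200 × 0.0005000 = 1067 m³/day.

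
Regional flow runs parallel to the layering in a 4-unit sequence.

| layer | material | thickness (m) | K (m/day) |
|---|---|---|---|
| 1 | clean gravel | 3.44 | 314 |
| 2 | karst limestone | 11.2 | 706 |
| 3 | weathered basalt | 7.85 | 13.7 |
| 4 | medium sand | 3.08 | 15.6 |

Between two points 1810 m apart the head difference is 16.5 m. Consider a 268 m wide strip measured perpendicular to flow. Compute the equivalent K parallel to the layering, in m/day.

358

Flow is parallel to layering, so each bed carries its own Darcy discharge and the transmissivities add.
Σ(K_i·b_i) = 314×3.44 + 706×11.2 + 13.7×7.85 + 15.6×3.08 = 9143 m²/day.
Total thickness b = 25.57 m, so K_eq = Σ(K_i·b_i)/b = 357.6 m/day.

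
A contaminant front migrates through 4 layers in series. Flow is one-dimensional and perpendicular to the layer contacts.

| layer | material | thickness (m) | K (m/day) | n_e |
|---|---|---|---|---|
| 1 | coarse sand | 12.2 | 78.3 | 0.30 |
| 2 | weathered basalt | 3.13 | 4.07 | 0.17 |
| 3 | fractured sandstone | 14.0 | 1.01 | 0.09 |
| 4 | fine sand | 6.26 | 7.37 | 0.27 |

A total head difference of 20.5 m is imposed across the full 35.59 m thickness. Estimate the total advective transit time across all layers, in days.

5.45

With flow normal to the layers, continuity requires the same specific discharge q through every layer.
Σ(b_i/K_i) = 12.2/78.3 + 3.13/4.07 + 14.0/1.01 + 6.26/7.37 = 15.64 d.
q = Δh / Σ(b_i/K_i) = 20.5 / 15.64 = 1.311 m/day.
In each layer the seepage velocity is v_i = q/n_i, so the layer transit time is t_i = b_i·n_i / q:
  layer 1 (coarse sand): t_1 = 12.2 × 0.30 / 1.311 = 2.792 d
  layer 2 (weathered basalt): t_2 = 3.13 × 0.17 / 1.311 = 0.4058 d
  layer 3 (fractured sandstone): t_3 = 14.0 × 0.09 / 1.311 = 0.9610 d
  layer 4 (fine sand): t_4 = 6.26 × 0.27 / 1.311 = 1.289 d
Total t = Σ t_i = 5.448 days.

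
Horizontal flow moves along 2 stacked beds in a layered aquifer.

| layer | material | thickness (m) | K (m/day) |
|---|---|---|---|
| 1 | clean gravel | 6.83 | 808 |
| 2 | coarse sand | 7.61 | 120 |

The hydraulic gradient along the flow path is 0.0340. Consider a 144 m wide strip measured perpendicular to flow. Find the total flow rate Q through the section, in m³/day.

Flow is parallel to layering, so each bed carries its own Darcy discharge and the transmissivities add.
Σ(K_i·b_i) = 808×6.83 + 120×7.61 = 6432 m²/day.
Hydraulic gradient i = 0.0340.
Q = Σ(K_i·b_i) · W · i = 6432 × 144 × 0.03400 = 31490 m³/day.

31500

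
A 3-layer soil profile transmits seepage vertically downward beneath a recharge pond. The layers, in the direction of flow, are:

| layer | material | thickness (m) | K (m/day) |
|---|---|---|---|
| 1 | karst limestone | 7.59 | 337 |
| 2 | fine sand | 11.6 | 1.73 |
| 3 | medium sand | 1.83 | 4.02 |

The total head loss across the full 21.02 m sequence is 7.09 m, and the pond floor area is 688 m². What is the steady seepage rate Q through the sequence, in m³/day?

679

Flow is perpendicular to layering, so the layers act in series and the equivalent K is the thickness-weighted harmonic mean.
Total thickness L = 7.59 + 11.6 + 1.83 = 21.02 m.
Σ(b_i/K_i) = 7.59/337 + 11.6/1.73 + 1.83/4.02 = 7.183 d.
K_eq = L / Σ(b_i/K_i) = 21.02 / 7.183 = 2.926 m/day.
Q = K_eq · A · (Δh/L) = 2.926 × 688 × (7.09/21.02) = 679.1 m³/day.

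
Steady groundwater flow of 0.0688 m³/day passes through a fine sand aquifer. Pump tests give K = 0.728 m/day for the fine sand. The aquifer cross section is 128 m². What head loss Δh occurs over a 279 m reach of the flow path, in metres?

0.206

From Q = K·A·i, i = Q / (K·A) = 0.0688 / (0.7280 × 128.0) = 0.0007383.
Head loss Δh = i · L = 0.0007383 × 279 = 0.2060 m.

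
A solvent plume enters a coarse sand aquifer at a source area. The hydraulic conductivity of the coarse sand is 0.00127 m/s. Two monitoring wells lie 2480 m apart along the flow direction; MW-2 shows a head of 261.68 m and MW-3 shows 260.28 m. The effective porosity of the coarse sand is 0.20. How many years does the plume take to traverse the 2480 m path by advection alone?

Convert K: 0.00127 m/s × 86400 = 109.7 m/day.
Hydraulic gradient i = (261.68 − 260.28) / 2480 = 1.4 / 2480 = 0.0005645.
Darcy flux q = K · i = 109.7 × 0.0005645 = 0.06194 m/day.
Seepage velocity v = q / n_e = 0.06194 / 0.20 = 0.3097 m/day.
Travel time t = L / v = 2480 / 0.3097 = 8007 days = 21.92 years.

21.9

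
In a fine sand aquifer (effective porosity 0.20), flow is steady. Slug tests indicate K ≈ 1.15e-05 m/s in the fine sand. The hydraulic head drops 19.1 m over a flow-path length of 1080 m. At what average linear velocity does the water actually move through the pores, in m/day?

0.0879

Convert K: 1.15e-05 m/s × 86400 = 0.9936 m/day.
Hydraulic gradient i = Δh / L = 19.1 / 1080 = 0.01769.
Darcy flux q = K · i = 0.9936 × 0.01769 = 0.01757 m/day.
Seepage velocity v = q / n_e = 0.01757 / 0.20 = 0.08786 m/day.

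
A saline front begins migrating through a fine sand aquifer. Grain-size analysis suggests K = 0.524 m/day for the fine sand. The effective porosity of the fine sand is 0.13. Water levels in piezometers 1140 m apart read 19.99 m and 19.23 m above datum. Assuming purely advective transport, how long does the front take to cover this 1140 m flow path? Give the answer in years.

Hydraulic gradient i = (19.99 − 19.23) / 1140 = 0.76 / 1140 = 0.0006667.
Darcy flux q = K · i = 0.5240 × 0.0006667 = 0.0003493 m/day.
Seepage velocity v = q / n_e = 0.0003493 / 0.13 = 0.002687 m/day.
Travel time t = L / v = 1140 / 0.002687 = 4.242e+05 days = 1161 years.

1160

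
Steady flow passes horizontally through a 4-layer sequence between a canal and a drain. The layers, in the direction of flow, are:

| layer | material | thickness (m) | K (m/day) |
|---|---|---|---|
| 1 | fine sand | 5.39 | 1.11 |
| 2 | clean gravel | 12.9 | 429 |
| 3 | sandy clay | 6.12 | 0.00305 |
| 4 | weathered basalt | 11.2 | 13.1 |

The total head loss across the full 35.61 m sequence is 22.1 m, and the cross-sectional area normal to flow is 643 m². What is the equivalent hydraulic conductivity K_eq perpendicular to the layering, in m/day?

0.0177

Flow is perpendicular to layering, so the layers act in series and the equivalent K is the thickness-weighted harmonic mean.
Total thickness L = 5.39 + 12.9 + 6.12 + 11.2 = 35.61 m.
Σ(b_i/K_i) = 5.39/1.11 + 12.9/429 + 6.12/0.00305 + 11.2/13.1 = 2012 d.
K_eq = L / Σ(b_i/K_i) = 35.61 / 2012 = 0.01770 m/day.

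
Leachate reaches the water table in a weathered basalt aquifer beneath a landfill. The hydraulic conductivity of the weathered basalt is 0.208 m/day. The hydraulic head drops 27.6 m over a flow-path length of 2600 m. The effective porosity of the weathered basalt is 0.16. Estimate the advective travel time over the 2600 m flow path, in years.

Hydraulic gradient i = Δh / L = 27.6 / 2600 = 0.01062.
Darcy flux q = K · i = 0.2080 × 0.01062 = 0.002208 m/day.
Seepage velocity v = q / n_e = 0.002208 / 0.16 = 0.01380 m/day.
Travel time t = L / v = 2600 / 0.01380 = 1.884e+05 days = 515.8 years.

516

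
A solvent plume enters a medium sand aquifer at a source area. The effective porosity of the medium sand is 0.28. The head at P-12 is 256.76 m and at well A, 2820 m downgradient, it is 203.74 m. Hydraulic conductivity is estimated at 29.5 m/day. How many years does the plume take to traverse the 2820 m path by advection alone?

3.90

Hydraulic gradient i = (256.76 − 203.74) / 2820 = 53.02 / 2820 = 0.01880.
Darcy flux q = K · i = 29.50 × 0.01880 = 0.5546 m/day.
Seepage velocity v = q / n_e = 0.5546 / 0.28 = 1.981 m/day.
Travel time t = L / v = 2820 / 1.981 = 1424 days = 3.898 years.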